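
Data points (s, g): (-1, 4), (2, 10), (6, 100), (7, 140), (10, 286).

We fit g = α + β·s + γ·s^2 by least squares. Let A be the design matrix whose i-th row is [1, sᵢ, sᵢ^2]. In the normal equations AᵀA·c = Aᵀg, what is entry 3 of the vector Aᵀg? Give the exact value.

Entry 3 ↔ basis s^2, so (Aᵀg)_{3} = Σᵢ (s^2)·gᵢ = (1)·(4) + (4)·(10) + (36)·(100) + (49)·(140) + (100)·(286) = 39104.

39104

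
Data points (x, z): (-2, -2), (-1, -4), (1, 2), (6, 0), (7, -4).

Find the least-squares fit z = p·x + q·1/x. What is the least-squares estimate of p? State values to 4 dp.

p = -0.3992

Entries of AᵀA: Σx·x = 91, Σx·1/x = 5, Σ1/x·1/x = 2027/882.
Moment sums: Σx·z = -18, Σ1/x·z = 45/7.
So AᵀA·[p, q]ᵀ = Aᵀz: [[91, 5]; [5, 2027/882]]·[p, q]ᵀ = [-18, 45/7]ᵀ.
det = 91·(2027/882) − 5² = 23201/126.
p = ((-18)·(2027/882) − 5·(45/7))/(23201/126) = -64836/162407; q = (91·(45/7) − 5·(-18))/(23201/126) = 85050/23201.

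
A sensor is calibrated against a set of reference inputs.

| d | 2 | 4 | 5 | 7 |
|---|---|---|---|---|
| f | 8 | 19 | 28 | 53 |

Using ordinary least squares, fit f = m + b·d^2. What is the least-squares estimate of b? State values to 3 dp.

The normal system MᵀM·[m, b]ᵀ = Mᵀf is [[4, 94]; [94, 3298]]·[m, b]ᵀ = [108, 3633]ᵀ.
Eliminating b: 3298·(row 1) − 94·(row 2) gives 4356·m = 3298·108 − 94·3633 = 14682, so m = 2447/726.
Then b = (3633 − 94·(2447/726))/3298 = 365/363.

b = 1.006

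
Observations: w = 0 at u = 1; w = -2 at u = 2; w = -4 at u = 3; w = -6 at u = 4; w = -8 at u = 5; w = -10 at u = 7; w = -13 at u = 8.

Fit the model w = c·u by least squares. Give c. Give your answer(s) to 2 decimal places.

c = -1.51

With design matrix A, AᵀA = [[168]] and Aᵀw = [-254]ᵀ.
c = (-254)/168 = -1.5119.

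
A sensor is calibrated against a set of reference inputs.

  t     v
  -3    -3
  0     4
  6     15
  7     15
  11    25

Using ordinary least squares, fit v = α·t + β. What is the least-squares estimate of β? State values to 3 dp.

Setting ∂/∂α … = 0 gives: 215·α + 21·β = 479;  21·α + 5·β = 56.
(Σt·t = 215, Σt = 21, Σ1 = 5, Σt·v = 479, Σv = 56.)
Determinant 215·5 − 21² = 634.
α = (479·5 − 21·56)/634 = 1219/634; β = (215·56 − 21·479)/634 = 1981/634.

β = 3.125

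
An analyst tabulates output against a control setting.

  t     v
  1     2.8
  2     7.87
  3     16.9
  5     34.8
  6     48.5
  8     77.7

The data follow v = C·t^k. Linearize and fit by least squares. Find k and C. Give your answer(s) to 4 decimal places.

With ln vᵢ as the transformed response and ln tᵢ as the regressor:
Over the data: Σln t = 7.2724, Σ(ln t)² = 11.8122, Σln v = 17.7040, Σln t·ln v = 26.2553.
Normal system: [[11.8122, 7.2724]; [7.2724, 6]]·[k, ln C]ᵀ = [26.2553, 17.7040]ᵀ.
Solving (det = 17.9853): k = 1.60028, ln C = 1.01103, so C = exp(1.01103) = 2.74843.

k = 1.6003, C = 2.7484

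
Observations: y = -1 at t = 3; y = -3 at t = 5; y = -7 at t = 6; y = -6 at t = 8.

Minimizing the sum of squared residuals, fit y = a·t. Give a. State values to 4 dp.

a = -0.8060

Normal-equation sums: Σt·t = 134.
Moment sums: Σt·y = -108.
So AᵀA·[a]ᵀ = Aᵀy: [[134]]·[a]ᵀ = [-108]ᵀ.
Hence a = -108 / 134 ≈ -0.80597.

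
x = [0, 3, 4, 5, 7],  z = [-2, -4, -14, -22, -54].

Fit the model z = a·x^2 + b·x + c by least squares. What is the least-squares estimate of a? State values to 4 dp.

a = -1.6099

Forming MᵀM = [[3363, 559, 99]; [559, 99, 19]; [99, 19, 5]] and Mᵀz = [-3456, -556, -96]ᵀ gives MᵀM·[a, b, c]ᵀ = Mᵀz.
Solving the 3×3 system (Gaussian elimination) gives a = -4205/2612, b = 10047/2612, c = -2535/1306.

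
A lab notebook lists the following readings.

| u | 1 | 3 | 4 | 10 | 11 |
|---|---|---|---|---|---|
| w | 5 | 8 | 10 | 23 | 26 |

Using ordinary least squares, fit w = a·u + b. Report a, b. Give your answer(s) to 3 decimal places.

a = 2.124, b = 2.079

The normal equations are: 247·a + 29·b = 585;  29·a + 5·b = 72.
Δ = 247·5 − 29² = 394.
a = (585·5 − 29·72)/394 = 837/394; b = (247·72 − 29·585)/394 = 819/394.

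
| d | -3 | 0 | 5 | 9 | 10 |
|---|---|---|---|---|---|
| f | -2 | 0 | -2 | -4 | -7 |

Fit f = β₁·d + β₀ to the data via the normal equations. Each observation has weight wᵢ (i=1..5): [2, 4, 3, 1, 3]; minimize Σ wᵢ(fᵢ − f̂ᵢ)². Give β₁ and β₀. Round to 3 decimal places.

β₁ = -0.454, β₀ = -1.016

Setting ∂/∂β₁ … = 0 gives: 474·β₁ + 48·β₀ = -264;  48·β₁ + 13·β₀ = -35.
Δ = 474·13 − 48² = 3858.
β₁ = ((-264)·13 − 48·(-35))/3858 = -292/643; β₀ = (474·(-35) − 48·(-264))/3858 = -653/643.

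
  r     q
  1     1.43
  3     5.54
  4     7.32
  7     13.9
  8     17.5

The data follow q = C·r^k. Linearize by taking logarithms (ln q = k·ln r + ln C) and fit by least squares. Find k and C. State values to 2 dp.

Taking logs, ln q = k·ln r + ln C, so regress ln q on ln r.
Over the data: Σln r = 6.5103, Σ(ln r)² = 11.2394, Σln q = 9.5544, Σln r·ln q = 15.7136.
Normal system: [[11.2394, 6.5103]; [6.5103, 5]]·[k, ln C]ᵀ = [15.7136, 9.5544]ᵀ.
Solving (det = 13.8136): k = 1.18482, ln C = 0.36818, so C = exp(0.36818) = 1.44510.

k = 1.18, C = 1.45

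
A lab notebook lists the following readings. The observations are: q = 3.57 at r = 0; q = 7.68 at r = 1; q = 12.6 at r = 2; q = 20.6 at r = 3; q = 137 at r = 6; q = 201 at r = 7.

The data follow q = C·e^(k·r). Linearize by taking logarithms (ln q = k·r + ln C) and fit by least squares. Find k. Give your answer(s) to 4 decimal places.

Taking logs, ln q = k·r + ln C, so regress ln q on r.
Σr = 19.0000, Σ(r)² = 99.0000, Σln q = 19.0935, Σr·ln q = 82.8249.
Equations: 99.0000·k + 19.0000·ln C = 82.8249;  19.0000·k + 6·ln C = 19.0935.
Slope k = (n·Σr·ln q − Σr·Σln q)/(n·Σ(r)² − (Σr)²) = (6·82.8249 − 19.0000·19.0935)/233.0000 = 0.57585; ln C = (Σln q − k·Σr)/n = 1.35871.

k = 0.5759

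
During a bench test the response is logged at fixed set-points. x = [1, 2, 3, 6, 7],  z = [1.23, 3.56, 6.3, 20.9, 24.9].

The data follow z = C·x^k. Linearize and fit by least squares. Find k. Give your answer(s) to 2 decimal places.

k = 1.56

Let Y = ln z. Fitting Y = k·ln x + ln C by least squares:
Σln x = 5.5294, Σ(ln x)² = 8.6844, Σln z = 9.5719, Σln x·ln z = 14.6045.
Equations: 8.6844·k + 5.5294·ln C = 14.6045;  5.5294·k + 5·ln C = 9.5719.
Solving (det = 12.8473): k = 1.56417, ln C = 0.18460.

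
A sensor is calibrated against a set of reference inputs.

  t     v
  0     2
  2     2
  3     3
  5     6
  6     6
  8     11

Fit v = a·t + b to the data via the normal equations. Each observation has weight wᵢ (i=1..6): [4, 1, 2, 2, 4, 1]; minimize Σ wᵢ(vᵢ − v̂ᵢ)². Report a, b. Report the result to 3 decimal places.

From the data, Σwᵢ·t·t = 280, Σwᵢ·t = 50, Σwᵢ·1 = 14.
And Σwᵢ·t·v = 314, Σwᵢ·v = 63.
AᵀWA·[a, b]ᵀ = AᵀWv becomes [[280, 50]; [50, 14]]·[a, b]ᵀ = [314, 63]ᵀ.
Δ = 280·14 − 50² = 1420.
a = (314·14 − 50·63)/1420 = 623/710; b = (280·63 − 50·314)/1420 = 97/71.

a = 0.877, b = 1.366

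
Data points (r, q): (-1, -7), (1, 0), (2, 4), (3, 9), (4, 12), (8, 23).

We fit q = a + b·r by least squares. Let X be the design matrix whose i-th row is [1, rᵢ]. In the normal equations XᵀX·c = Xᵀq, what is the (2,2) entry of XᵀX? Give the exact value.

Row 2 ↔ basis r, column 2 ↔ basis r, so (XᵀX)_{2,2} = Σᵢ (r)·(r) = (-1)·(-1) + (1)·(1) + (2)·(2) + (3)·(3) + (4)·(4) + (8)·(8) = 95.

95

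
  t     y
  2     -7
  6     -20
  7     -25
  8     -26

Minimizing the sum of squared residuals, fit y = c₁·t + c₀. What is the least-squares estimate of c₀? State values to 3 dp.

Compute the Gram sums: Σt·t = 153, Σt = 23, Σ1 = 4.
For Xᵀy: Σt·y = -517, Σy = -78.
So XᵀX·[c₁, c₀]ᵀ = Xᵀy: [[153, 23]; [23, 4]]·[c₁, c₀]ᵀ = [-517, -78]ᵀ.
Eliminating c₀: 4·(row 1) − 23·(row 2) gives 83·c₁ = 4·(-517) − 23·(-78) = -274, so c₁ = -274/83.
Then c₀ = ((-78) − 23·(-274/83))/4 = -43/83.

c₀ = -0.518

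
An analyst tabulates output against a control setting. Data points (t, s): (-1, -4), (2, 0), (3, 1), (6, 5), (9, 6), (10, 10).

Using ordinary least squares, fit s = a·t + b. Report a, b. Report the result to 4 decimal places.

From the data, Σt·t = 231, Σt = 29, Σ1 = 6.
Moment sums: Σt·s = 191, Σs = 18.
Normal equations: [[231, 29]; [29, 6]]·[a, b]ᵀ = [191, 18]ᵀ.
Δ = 231·6 − 29² = 545.
a = (191·6 − 29·18)/545 = 624/545; b = (231·18 − 29·191)/545 = -1381/545.

a = 1.1450, b = -2.5339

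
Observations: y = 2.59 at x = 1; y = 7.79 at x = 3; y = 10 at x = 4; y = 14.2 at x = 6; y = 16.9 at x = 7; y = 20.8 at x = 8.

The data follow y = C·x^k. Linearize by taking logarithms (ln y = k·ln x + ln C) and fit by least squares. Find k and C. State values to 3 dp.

Let Y = ln y. Fitting Y = k·ln x + ln C by least squares:
Σln x = 8.3020, Σ(ln x)² = 14.4498, Σln y = 13.8226, Σln x·ln y = 22.0140.
Equations: 14.4498·k + 8.3020·ln C = 22.0140;  8.3020·k + 6·ln C = 13.8226.
Δ = 14.4498·6 − (8.3020)² = 17.7753; k = (22.0140·6 − 8.3020·13.8226)/17.7753 = 0.97487, ln C = (14.4498·13.8226 − 8.3020·22.0140)/17.7753 = 0.95487, so C = exp(0.95487) = 2.59832.

k = 0.975, C = 2.598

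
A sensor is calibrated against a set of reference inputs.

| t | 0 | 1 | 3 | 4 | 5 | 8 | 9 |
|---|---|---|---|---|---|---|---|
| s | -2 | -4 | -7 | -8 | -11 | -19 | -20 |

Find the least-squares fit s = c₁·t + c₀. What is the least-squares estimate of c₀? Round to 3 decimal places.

c₀ = -1.263

Forming MᵀM = [[196, 30]; [30, 7]] and Mᵀs = [-444, -71]ᵀ gives MᵀM·[c₁, c₀]ᵀ = Mᵀs.
Determinant 196·7 − 30² = 472.
c₁ = ((-444)·7 − 30·(-71))/472 = -489/236; c₀ = (196·(-71) − 30·(-444))/472 = -149/118.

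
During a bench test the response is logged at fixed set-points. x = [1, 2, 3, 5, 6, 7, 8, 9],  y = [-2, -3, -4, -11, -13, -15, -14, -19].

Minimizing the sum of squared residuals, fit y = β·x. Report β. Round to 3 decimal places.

β = -2.011

Normal-equation sums: Σx·x = 269.
And Σx·y = -541.
AᵀA·[β]ᵀ = Aᵀy becomes [[269]]·[β]ᵀ = [-541]ᵀ.
β = (-541)/269 = -2.01115.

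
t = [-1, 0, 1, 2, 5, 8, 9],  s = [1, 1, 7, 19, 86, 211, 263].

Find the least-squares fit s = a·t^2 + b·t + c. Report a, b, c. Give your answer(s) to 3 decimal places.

a = 2.958, b = 2.494, c = 1.079

With design matrix A, AᵀA = [[11300, 1374, 176]; [1374, 176, 24]; [176, 24, 7]] and Aᵀs = [37041, 4529, 588]ᵀ.
Solving the 3×3 system (Gaussian elimination) gives a = 522735/176722, b = 440677/176722, c = 95352/88361.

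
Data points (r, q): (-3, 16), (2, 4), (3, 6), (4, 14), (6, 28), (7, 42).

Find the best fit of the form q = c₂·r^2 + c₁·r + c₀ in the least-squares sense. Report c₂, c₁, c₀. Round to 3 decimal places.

c₂ = 1.000, c₁ = -1.494, c₀ = 2.561

Entries of XᵀX: Σr^2·r^2 = 4131, Σr^2·r = 631, Σr^2 = 123, Σr·r = 123, Σr = 19, Σ1 = 6.
And Σr^2·q = 3504, Σr·q = 496, Σq = 110.
XᵀX·[c₂, c₁, c₀]ᵀ = Xᵀq becomes [[4131, 631, 123]; [631, 123, 19]; [123, 19, 6]]·[c₂, c₁, c₀]ᵀ = [3504, 496, 110]ᵀ.
Inverting the 3×3 Gram matrix, [c₂, c₁, c₀]ᵀ = [32113/32106, -15991/10702, 41104/16053]ᵀ.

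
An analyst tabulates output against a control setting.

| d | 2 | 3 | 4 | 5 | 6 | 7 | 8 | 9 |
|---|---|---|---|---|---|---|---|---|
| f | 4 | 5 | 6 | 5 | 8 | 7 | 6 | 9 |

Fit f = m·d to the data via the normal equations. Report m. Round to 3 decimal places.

m = 1.049

Sums needed: Σd·d = 284.
Right-hand side: Σd·f = 298.
So AᵀA·[m]ᵀ = Aᵀf: [[284]]·[m]ᵀ = [298]ᵀ.
Hence m = 298 / 284 ≈ 1.0493.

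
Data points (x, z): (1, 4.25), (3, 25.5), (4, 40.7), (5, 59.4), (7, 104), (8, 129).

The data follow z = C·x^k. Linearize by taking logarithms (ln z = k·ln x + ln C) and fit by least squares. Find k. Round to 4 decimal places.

k = 1.6425

With ln zᵢ as the transformed response and ln xᵢ as the regressor:
AᵀA = [[13.8297, 8.1197]; [8.1197, 6]], rhs = [34.4127, 21.9803]ᵀ  (here Σln x = 8.1197, Σ(ln x)² = 13.8297, Σln z = 21.9803, Σln x·ln z = 34.4127).
Slope k = (n·Σln x·ln z − Σln x·Σln z)/(n·Σ(ln x)² − (Σln x)²) = (6·34.4127 − 8.1197·21.9803)/17.0487 = 1.64249; ln C = (Σln z − k·Σln x)/n = 1.44063.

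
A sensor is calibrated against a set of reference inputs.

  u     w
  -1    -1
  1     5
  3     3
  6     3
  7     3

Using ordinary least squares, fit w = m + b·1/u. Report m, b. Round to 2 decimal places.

Entries of AᵀA: Σ1 = 5, Σ1/u = 9/14, Σ1/u·1/u = 3809/1764.
And Σw = 13, Σ1/u·w = 111/14.
Normal equations: [[5, 9/14]; [9/14, 3809/1764]]·[m, b]ᵀ = [13, 111/14]ᵀ.
Determinant 5·(3809/1764) − (9/14)² = 4579/441.
m = (13·(3809/1764) − (9/14)·(111/14))/(4579/441) = 20263/9158; b = (5·(111/14) − (9/14)·13)/(4579/441) = 13797/4579.

m = 2.21, b = 3.01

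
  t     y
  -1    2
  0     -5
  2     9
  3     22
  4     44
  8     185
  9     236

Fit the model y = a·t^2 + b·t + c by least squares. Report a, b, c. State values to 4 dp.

The normal system AᵀA·[a, b, c]ᵀ = Aᵀy is [[11011, 1339, 175]; [1339, 175, 25]; [175, 25, 7]]·[a, b, c]ᵀ = [31896, 3862, 493]ᵀ.
Solving the 3×3 system (Gaussian elimination) gives a = 206729/68838, b = -4927/9834, c = -98444/34419.

a = 3.0031, b = -0.5010, c = -2.8602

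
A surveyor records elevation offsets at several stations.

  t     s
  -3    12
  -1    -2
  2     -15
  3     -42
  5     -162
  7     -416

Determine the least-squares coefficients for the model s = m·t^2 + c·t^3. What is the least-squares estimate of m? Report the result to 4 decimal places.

Sums needed: Σt^2·t^2 = 3205, Σt^2·t^3 = 19963, Σt^3·t^3 = 134797.
Right-hand side: Σt^2·s = -24766, Σt^3·s = -164514.
MᵀM·[m, c]ᵀ = Mᵀs becomes [[3205, 19963]; [19963, 134797]]·[m, c]ᵀ = [-24766, -164514]ᵀ.
Eliminating c: 134797·(row 1) − 19963·(row 2) gives 33503016·m = 134797·(-24766) − 19963·(-164514) = -54189520, so m = -6773690/4187877.
Then c = ((-164514) − 19963·(-6773690/4187877))/134797 = -4107964/4187877.

m = -1.6175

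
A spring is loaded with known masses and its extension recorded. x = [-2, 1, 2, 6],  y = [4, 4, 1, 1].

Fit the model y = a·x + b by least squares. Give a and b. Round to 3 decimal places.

a = -0.412, b = 3.221

With design matrix M, MᵀM = [[45, 7]; [7, 4]] and Mᵀy = [4, 10]ᵀ.
Δ = 45·4 − 7² = 131.
a = (4·4 − 7·10)/131 = -54/131; b = (45·10 − 7·4)/131 = 422/131.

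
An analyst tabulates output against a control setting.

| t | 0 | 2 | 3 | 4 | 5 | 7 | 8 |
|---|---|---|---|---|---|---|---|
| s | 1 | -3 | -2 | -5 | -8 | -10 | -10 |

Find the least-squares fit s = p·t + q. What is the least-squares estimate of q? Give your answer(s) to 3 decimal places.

The normal equations are: 167·p + 29·q = -222;  29·p + 7·q = -37.
Eliminating q: 7·(row 1) − 29·(row 2) gives 328·p = 7·(-222) − 29·(-37) = -481, so p = -481/328.
Then q = ((-37) − 29·(-481/328))/7 = 259/328.

q = 0.790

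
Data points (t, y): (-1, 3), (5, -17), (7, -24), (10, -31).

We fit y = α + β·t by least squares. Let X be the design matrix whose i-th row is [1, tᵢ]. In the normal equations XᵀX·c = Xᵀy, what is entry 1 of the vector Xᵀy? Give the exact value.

Entry 1 ↔ basis 1, so (Xᵀy)_{1} = Σᵢ yᵢ = (1)·(3) + (1)·(-17) + (1)·(-24) + (1)·(-31) = -69.

-69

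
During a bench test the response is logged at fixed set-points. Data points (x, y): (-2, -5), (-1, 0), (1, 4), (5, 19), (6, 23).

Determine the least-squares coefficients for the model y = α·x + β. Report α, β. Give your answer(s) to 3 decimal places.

Setting ∂/∂α … = 0 gives: 67·α + 9·β = 247;  9·α + 5·β = 41.
(Σx·x = 67, Σx = 9, Σ1 = 5, Σx·y = 247, Σy = 41.)
Eliminating β: 5·(row 1) − 9·(row 2) gives 254·α = 5·247 − 9·41 = 866, so α = 433/127.
Then β = (41 − 9·(433/127))/5 = 262/127.

α = 3.409, β = 2.063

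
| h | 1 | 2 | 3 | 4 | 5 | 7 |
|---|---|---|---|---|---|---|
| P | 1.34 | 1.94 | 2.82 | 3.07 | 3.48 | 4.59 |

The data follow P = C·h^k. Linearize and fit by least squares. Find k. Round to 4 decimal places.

Let Y = ln P. Fitting Y = k·ln h + ln C by least squares:
Σln h = 6.7334, Σ(ln h)² = 9.9861, Σln P = 5.8847, Σln h·ln P = 8.1256.
Equations: 9.9861·k + 6.7334·ln C = 8.1256;  6.7334·k + 6·ln C = 5.8847.
Solving (det = 14.5777): k = 0.62629, ln C = 0.27794.

k = 0.6263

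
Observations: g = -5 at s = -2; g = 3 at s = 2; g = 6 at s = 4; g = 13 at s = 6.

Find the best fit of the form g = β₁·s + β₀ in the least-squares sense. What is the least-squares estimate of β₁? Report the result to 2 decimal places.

With design matrix M, MᵀM = [[60, 10]; [10, 4]] and Mᵀg = [118, 17]ᵀ.
Determinant 60·4 − 10² = 140.
β₁ = (118·4 − 10·17)/140 = 151/70; β₀ = (60·17 − 10·118)/140 = -8/7.

β₁ = 2.16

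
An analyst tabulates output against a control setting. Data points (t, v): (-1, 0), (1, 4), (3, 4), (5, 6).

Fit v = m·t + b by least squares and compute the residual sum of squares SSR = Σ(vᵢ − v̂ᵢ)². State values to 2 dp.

SSR = 2.80

Entries of XᵀX: Σt·t = 36, Σt = 8, Σ1 = 4.
And Σt·v = 46, Σv = 14.
XᵀX·[m, b]ᵀ = Xᵀv becomes [[36, 8]; [8, 4]]·[m, b]ᵀ = [46, 14]ᵀ.
Eliminating b: 4·(row 1) − 8·(row 2) gives 80·m = 4·46 − 8·14 = 72, so m = 9/10.
Then b = (14 − 8·(9/10))/4 = 17/10.
Residuals: -4/5, 7/5, -2/5, -1/5; SSR = 14/5.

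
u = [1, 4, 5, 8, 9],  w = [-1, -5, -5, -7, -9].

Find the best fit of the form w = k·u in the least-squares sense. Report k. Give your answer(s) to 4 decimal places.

The normal equations are: 187·k = -183.
Hence k = -183 / 187 ≈ -0.97861.

k = -0.9786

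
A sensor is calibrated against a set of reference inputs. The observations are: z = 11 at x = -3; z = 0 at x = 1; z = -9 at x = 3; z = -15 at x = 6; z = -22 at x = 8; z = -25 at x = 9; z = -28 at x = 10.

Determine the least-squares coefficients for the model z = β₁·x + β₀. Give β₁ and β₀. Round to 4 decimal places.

β₁ = -2.9926, β₀ = 1.9640

Entries of AᵀA: Σx·x = 300, Σx = 34, Σ1 = 7.
For Aᵀz: Σx·z = -831, Σz = -88.
det = 300·7 − 34² = 944.
β₁ = ((-831)·7 − 34·(-88))/944 = -2825/944; β₀ = (300·(-88) − 34·(-831))/944 = 927/472.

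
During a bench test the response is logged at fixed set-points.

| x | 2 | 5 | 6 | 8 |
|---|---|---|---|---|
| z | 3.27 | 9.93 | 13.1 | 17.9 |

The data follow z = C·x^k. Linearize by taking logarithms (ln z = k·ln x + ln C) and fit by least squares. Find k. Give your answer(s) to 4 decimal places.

Taking logs, ln z = k·ln x + ln C, so regress ln z on ln x.
Σln x = 6.1738, Σ(ln x)² = 10.6052, Σln z = 8.9378, Σln x·ln z = 15.1241.
Equations: 10.6052·k + 6.1738·ln C = 15.1241;  6.1738·k + 4·ln C = 8.9378.
Slope k = (n·Σln x·ln z − Σln x·Σln z)/(n·Σ(ln x)² − (Σln x)²) = (4·15.1241 − 6.1738·8.9378)/4.3053 = 1.23487; ln C = (Σln z − k·Σln x)/n = 0.32848.

k = 1.2349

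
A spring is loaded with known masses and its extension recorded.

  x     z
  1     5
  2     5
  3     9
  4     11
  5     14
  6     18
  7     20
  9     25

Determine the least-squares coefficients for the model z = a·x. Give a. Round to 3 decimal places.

a = 2.846

Forming MᵀM = [[221]] and Mᵀz = [629]ᵀ gives MᵀM·[a]ᵀ = Mᵀz.
Hence a = 629 / 221 ≈ 2.84615.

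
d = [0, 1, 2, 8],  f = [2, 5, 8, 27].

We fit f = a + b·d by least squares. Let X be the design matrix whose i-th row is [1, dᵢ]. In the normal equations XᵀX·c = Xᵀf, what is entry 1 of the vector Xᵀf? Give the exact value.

42

Entry 1 ↔ basis 1, so (Xᵀf)_{1} = Σᵢ fᵢ = (1)·(2) + (1)·(5) + (1)·(8) + (1)·(27) = 42.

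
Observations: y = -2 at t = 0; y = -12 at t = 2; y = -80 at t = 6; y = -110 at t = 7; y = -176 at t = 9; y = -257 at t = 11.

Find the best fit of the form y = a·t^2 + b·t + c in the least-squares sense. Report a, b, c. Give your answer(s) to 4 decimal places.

The normal system MᵀM·[a, b, c]ᵀ = Mᵀy is [[24915, 2627, 291]; [2627, 291, 35]; [291, 35, 6]]·[a, b, c]ᵀ = [-53671, -5685, -637]ᵀ.
Inverting the 3×3 Gram matrix, [a, b, c]ᵀ = [-147419/73960, -99197/73960, -15452/9245]ᵀ.

a = -1.9932, b = -1.3412, c = -1.6714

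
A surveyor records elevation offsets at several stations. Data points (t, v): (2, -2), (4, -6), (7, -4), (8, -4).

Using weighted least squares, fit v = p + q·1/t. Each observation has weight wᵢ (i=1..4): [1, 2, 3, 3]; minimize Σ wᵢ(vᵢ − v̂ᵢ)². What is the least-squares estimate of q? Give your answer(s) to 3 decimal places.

q = 3.294

The normal equations are: 9·p + (101/56)·q = -38;  (101/56)·p + (1515/3136)·q = -101/14.
(Σwᵢ·1 = 9, Σwᵢ·1/t = 101/56, Σwᵢ·1/t·1/t = 1515/3136, Σwᵢ·v = -38, Σwᵢ·1/t·v = -101/14.)
Eliminating q: (1515/3136)·(row 1) − (101/56)·(row 2) gives (1717/1568)·p = (1515/3136)·(-38) − (101/56)·(-101/14) = -8383/1568, so p = -83/17.
Then q = ((-101/14) − (101/56)·(-83/17))/(1515/3136) = 56/17.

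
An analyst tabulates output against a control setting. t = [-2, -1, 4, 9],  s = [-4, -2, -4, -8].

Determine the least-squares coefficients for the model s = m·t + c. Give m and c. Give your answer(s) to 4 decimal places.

m = -0.4286, c = -3.4286

MᵀM·[m, c]ᵀ = Mᵀs reads: 102·m + 10·c = -78;  10·m + 4·c = -18.
(Σt·t = 102, Σt = 10, Σ1 = 4, Σt·s = -78, Σs = -18.)
Eliminating c: 4·(row 1) − 10·(row 2) gives 308·m = 4·(-78) − 10·(-18) = -132, so m = -3/7.
Then c = ((-18) − 10·(-3/7))/4 = -24/7.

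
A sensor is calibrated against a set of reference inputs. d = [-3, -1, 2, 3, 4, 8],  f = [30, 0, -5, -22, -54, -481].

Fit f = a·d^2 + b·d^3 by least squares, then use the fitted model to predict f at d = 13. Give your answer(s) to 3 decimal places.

f̂ = -2115.963

Setting ∂/∂a … = 0 gives: 4531·a + 33823·b = -31596;  33823·a + 267763·b = -251172.
det = 4531·267763 − 33823² = 69238824.
a = ((-31596)·267763 − 33823·(-251172))/69238824 = 1464617/2884951; b = (4531·(-251172) − 33823·(-31596))/69238824 = -2891201/2884951.
At d = 13: f̂ = (1464617/2884951)·(169) + (-2891201/2884951)·(2197) = -6104448324/2884951.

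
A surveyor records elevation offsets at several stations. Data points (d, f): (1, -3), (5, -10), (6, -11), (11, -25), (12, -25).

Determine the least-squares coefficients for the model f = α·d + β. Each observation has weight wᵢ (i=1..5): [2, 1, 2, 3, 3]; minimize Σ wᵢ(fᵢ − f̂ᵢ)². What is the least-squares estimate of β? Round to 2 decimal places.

With design matrix A, AᵀWA = [[894, 88]; [88, 11]] and AᵀWf = [-1913, -188]ᵀ.
Determinant 894·11 − 88² = 2090.
α = ((-1913)·11 − 88·(-188))/2090 = -409/190; β = (894·(-188) − 88·(-1913))/2090 = 136/1045.

β = 0.13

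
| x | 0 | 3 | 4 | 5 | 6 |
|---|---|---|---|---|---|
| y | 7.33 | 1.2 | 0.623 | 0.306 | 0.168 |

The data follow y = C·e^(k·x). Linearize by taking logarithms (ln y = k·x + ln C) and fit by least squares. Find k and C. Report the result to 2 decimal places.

k = -0.63, C = 7.57

With ln yᵢ as the transformed response and xᵢ as the regressor:
Σx = 18.0000, Σ(x)² = 86.0000, Σln y = -1.2669, Σx·ln y = -17.9695.
Normal system: [[86.0000, 18.0000]; [18.0000, 5]]·[k, ln C]ᵀ = [-17.9695, -1.2669]ᵀ.
Slope k = (n·Σx·ln y − Σx·Σln y)/(n·Σ(x)² − (Σx)²) = (5·-17.9695 − 18.0000·-1.2669)/106.0000 = -0.63249; ln C = (Σln y − k·Σx)/n = 2.02358, so C = exp(2.02358) = 7.56535.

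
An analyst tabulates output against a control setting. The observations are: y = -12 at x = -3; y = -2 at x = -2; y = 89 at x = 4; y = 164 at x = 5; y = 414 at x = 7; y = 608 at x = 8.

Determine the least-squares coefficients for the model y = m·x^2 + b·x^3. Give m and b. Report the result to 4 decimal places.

m = 1.5911, b = 0.9862

Setting ∂/∂m … = 0 gives: 7475·m + 53449·b = 64606;  53449·m + 400307·b = 479834.
Determinant 7475·400307 − 53449² = 135499224.
m = (64606·400307 − 53449·479834)/135499224 = 8982774/5645801; b = (7475·479834 − 53449·64606)/135499224 = 5568044/5645801.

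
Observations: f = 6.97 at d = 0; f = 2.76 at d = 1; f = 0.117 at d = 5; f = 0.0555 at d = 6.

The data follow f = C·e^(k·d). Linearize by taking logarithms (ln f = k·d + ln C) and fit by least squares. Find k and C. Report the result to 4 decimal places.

k = -0.8008, C = 6.5689

Linearized form: ln f = k·d + ln C. From the 4 transformed points,
XᵀX = [[62.0000, 12.0000]; [12.0000, 4]], rhs = [-27.0609, -2.0801]ᵀ  (here Σd = 12.0000, Σ(d)² = 62.0000, Σln f = -2.0801, Σd·ln f = -27.0609).
Slope k = (n·Σd·ln f − Σd·Σln f)/(n·Σ(d)² − (Σd)²) = (4·-27.0609 − 12.0000·-2.0801)/104.0000 = -0.80079; ln C = (Σln f − k·Σd)/n = 1.88235, so C = exp(1.88235) = 6.56891.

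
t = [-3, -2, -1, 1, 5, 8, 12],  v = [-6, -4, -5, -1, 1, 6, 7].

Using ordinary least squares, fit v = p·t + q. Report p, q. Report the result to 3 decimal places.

The normal equations are: 248·p + 20·q = 167;  20·p + 7·q = -2.
(Σt·t = 248, Σt = 20, Σ1 = 7, Σt·v = 167, Σv = -2.)
Δ = 248·7 − 20² = 1336.
p = (167·7 − 20·(-2))/1336 = 1209/1336; q = (248·(-2) − 20·167)/1336 = -959/334.

p = 0.905, q = -2.871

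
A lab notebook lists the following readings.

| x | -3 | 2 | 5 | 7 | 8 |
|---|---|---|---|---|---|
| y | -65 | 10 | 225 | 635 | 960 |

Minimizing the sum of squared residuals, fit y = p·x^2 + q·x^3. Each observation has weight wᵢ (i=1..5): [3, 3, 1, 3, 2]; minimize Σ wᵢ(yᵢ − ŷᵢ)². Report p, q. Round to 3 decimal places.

Sums needed: Σwᵢ·x^2·x^2 = 16311, Σwᵢ·x^2·x^3 = 118449, Σwᵢ·x^3·x^3 = 895239.
And Σwᵢ·x^2·y = 220215, Σwᵢ·x^3·y = 1670085.
MᵀWM·[p, q]ᵀ = MᵀWy becomes [[16311, 118449]; [118449, 895239]]·[p, q]ᵀ = [220215, 1670085]ᵀ.
det = 16311·895239 − 118449² = 572077728.
p = (220215·895239 − 118449·1670085)/572077728 = -2082845/1765672; q = (16311·1670085 − 118449·220215)/572077728 = 3569475/1765672.

p = -1.180, q = 2.022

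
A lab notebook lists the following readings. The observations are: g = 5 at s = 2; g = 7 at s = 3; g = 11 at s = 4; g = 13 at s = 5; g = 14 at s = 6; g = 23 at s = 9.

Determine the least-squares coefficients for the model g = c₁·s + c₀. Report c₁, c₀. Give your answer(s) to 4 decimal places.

Sums needed: Σs·s = 171, Σs = 29, Σ1 = 6.
Right-hand side: Σs·g = 431, Σg = 73.
Δ = 171·6 − 29² = 185.
c₁ = (431·6 − 29·73)/185 = 469/185; c₀ = (171·73 − 29·431)/185 = -16/185.

c₁ = 2.5351, c₀ = -0.0865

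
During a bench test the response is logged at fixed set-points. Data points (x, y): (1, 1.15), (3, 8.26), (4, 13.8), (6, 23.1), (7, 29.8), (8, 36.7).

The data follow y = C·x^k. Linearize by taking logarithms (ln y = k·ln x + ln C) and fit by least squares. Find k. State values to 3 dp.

Taking logs, ln y = k·ln x + ln C, so regress ln y on ln x.
Sums: Σln x = 8.3020, Σ(ln x)² = 14.4498, Σln y = 15.0130, Σln x·ln y = 25.6812.
Normal system: [[14.4498, 8.3020]; [8.3020, 6]]·[k, ln C]ᵀ = [25.6812, 15.0130]ᵀ.
Δ = 14.4498·6 − (8.3020)² = 17.7753; k = (25.6812·6 − 8.3020·15.0130)/17.7753 = 1.65675, ln C = (14.4498·15.0130 − 8.3020·25.6812)/17.7753 = 0.20977.

k = 1.657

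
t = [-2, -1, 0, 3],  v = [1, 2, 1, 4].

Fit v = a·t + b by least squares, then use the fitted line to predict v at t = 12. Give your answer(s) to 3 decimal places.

Sums needed: Σt·t = 14, Σt = 0, Σ1 = 4.
For Xᵀv: Σt·v = 8, Σv = 8.
Determinant 14·4 − 0² = 56.
a = (8·4 − 0·8)/56 = 4/7; b = (14·8 − 0·8)/56 = 2.
At t = 12: v̂ = (4/7)·(12) + (2)·(1) = 62/7.

v̂ = 8.857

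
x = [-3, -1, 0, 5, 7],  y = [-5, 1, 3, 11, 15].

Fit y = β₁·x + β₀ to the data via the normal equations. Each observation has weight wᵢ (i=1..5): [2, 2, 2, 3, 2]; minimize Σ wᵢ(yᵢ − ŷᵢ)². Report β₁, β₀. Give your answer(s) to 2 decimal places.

β₁ = 1.87, β₀ = 1.97

Normal-equation sums: Σwᵢ·x·x = 193, Σwᵢ·x = 21, Σwᵢ·1 = 11.
For AᵀWy: Σwᵢ·x·y = 403, Σwᵢ·y = 61.
Normal equations: [[193, 21]; [21, 11]]·[β₁, β₀]ᵀ = [403, 61]ᵀ.
Eliminating β₀: 11·(row 1) − 21·(row 2) gives 1682·β₁ = 11·403 − 21·61 = 3152, so β₁ = 1576/841.
Then β₀ = (61 − 21·(1576/841))/11 = 1655/841.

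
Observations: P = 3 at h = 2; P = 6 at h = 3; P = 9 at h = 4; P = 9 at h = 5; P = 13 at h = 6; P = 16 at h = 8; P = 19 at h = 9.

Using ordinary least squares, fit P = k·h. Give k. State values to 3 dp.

k = 2.051

Sums needed: Σh·h = 235.
Moment sums: Σh·P = 482.
So XᵀX·[k]ᵀ = XᵀP: [[235]]·[k]ᵀ = [482]ᵀ.
k = 482/235 = 2.05106.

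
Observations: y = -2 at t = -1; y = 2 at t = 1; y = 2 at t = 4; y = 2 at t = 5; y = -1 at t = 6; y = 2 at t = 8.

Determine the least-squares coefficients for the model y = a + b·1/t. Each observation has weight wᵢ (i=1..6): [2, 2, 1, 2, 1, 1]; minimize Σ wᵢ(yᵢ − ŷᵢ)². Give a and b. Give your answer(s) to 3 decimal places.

a = 0.556, b = 2.116

Compute the Gram sums: Σwᵢ·1 = 9, Σwᵢ·1/t = 113/120, Σwᵢ·1/t·1/t = 60277/14400.
For MᵀWy: Σwᵢ·y = 7, Σwᵢ·1/t·y = 563/60.
Determinant 9·(60277/14400) − (113/120)² = 132431/3600.
a = (7·(60277/14400) − (113/120)·(563/60))/(132431/3600) = 294701/529724; b = (9·(563/60) − (113/120)·7)/(132431/3600) = 280290/132431.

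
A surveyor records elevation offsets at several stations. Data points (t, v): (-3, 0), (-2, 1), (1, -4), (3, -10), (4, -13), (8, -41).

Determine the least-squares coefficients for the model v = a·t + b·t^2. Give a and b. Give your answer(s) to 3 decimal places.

a = -1.555, b = -0.450

The normal system MᵀM·[a, b]ᵀ = Mᵀv is [[103, 569]; [569, 4531]]·[a, b]ᵀ = [-416, -2922]ᵀ.
Determinant 103·4531 − 569² = 142932.
a = ((-416)·4531 − 569·(-2922))/142932 = -111139/71466; b = (103·(-2922) − 569·(-416))/142932 = -32131/71466.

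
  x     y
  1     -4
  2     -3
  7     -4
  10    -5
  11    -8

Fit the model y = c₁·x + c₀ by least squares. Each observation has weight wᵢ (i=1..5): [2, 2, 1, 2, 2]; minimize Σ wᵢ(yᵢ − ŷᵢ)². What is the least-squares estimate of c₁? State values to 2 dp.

c₁ = -0.33

From the data, Σwᵢ·x·x = 501, Σwᵢ·x = 55, Σwᵢ·1 = 9.
And Σwᵢ·x·y = -324, Σwᵢ·y = -44.
Normal equations: [[501, 55]; [55, 9]]·[c₁, c₀]ᵀ = [-324, -44]ᵀ.
Eliminating c₀: 9·(row 1) − 55·(row 2) gives 1484·c₁ = 9·(-324) − 55·(-44) = -496, so c₁ = -124/371.
Then c₀ = ((-44) − 55·(-124/371))/9 = -1056/371.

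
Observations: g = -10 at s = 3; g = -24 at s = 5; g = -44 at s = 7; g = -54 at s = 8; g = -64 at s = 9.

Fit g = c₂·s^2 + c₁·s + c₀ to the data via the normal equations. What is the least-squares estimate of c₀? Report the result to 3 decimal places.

c₀ = 7.859

Forming MᵀM = [[13764, 1736, 228]; [1736, 228, 32]; [228, 32, 5]] and Mᵀg = [-11486, -1466, -196]ᵀ gives MᵀM·[c₂, c₁, c₀]ᵀ = Mᵀg.
Solving the 3×3 system (Gaussian elimination) gives c₂ = -345/938, c₁ = -4439/938, c₀ = 3686/469.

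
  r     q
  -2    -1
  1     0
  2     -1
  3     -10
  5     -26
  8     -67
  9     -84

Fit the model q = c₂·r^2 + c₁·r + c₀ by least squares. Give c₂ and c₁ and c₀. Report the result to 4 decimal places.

Entries of MᵀM: Σr^2·r^2 = 11396, Σr^2·r = 1394, Σr^2 = 188, Σr·r = 188, Σr = 26, Σ1 = 7.
For Mᵀq: Σr^2·q = -11840, Σr·q = -1452, Σq = -189.
Inverting the 3×3 Gram matrix, [c₂, c₁, c₀]ᵀ = [-33823/33693, -19016/33693, 23103/11231]ᵀ.

c₂ = -1.0039, c₁ = -0.5644, c₀ = 2.0571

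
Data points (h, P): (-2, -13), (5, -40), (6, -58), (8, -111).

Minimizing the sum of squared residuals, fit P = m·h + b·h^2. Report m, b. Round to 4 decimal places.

Setting ∂/∂m … = 0 gives: 129·m + 845·b = -1410;  845·m + 6033·b = -10244.
Eliminating b: 6033·(row 1) − 845·(row 2) gives 64232·m = 6033·(-1410) − 845·(-10244) = 149650, so m = 74825/32116.
Then b = ((-10244) − 845·(74825/32116))/6033 = -65013/32116.

m = 2.3298, b = -2.0243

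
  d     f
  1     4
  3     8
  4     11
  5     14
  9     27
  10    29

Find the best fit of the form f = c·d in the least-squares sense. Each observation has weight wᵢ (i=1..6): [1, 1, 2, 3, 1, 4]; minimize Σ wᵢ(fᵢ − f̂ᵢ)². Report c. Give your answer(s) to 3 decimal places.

Setting ∂/∂c … = 0 gives: 598·c = 1729.
c = 1729/598 = 2.8913.

c = 2.891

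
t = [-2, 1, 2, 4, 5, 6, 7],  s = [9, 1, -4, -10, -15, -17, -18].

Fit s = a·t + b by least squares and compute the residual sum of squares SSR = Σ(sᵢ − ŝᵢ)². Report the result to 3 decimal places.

SSR = 8.317

Entries of AᵀA: Σt·t = 135, Σt = 23, Σ1 = 7.
Right-hand side: Σt·s = -368, Σs = -54.
AᵀA·[a, b]ᵀ = Aᵀs becomes [[135, 23]; [23, 7]]·[a, b]ᵀ = [-368, -54]ᵀ.
Δ = 135·7 − 23² = 416.
a = ((-368)·7 − 23·(-54))/416 = -667/208; b = (135·(-54) − 23·(-368))/416 = 587/208.
Residuals: -49/208, 18/13, -85/208, 1/208, -93/52, -121/208, 13/8; SSR = 865/104.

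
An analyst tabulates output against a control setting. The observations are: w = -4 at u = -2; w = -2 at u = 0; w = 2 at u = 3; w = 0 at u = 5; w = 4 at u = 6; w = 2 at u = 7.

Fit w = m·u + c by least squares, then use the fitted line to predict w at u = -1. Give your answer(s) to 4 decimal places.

From the data, Σu·u = 123, Σu = 19, Σ1 = 6.
And Σu·w = 52, Σw = 2.
AᵀA·[m, c]ᵀ = Aᵀw becomes [[123, 19]; [19, 6]]·[m, c]ᵀ = [52, 2]ᵀ.
Eliminating c: 6·(row 1) − 19·(row 2) gives 377·m = 6·52 − 19·2 = 274, so m = 274/377.
Then c = (2 − 19·(274/377))/6 = -742/377.
At u = -1: ŵ = (274/377)·(-1) + (-742/377)·(1) = -1016/377.

ŵ = -2.6950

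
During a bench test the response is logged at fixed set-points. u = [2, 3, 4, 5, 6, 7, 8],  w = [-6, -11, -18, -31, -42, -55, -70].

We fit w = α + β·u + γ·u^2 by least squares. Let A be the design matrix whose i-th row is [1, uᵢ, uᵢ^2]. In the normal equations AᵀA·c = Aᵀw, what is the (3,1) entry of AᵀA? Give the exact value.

203

Row 3 ↔ basis u^2, column 1 ↔ basis 1, so (AᵀA)_{3,1} = Σᵢ u^2 = (4)·(1) + (9)·(1) + (16)·(1) + (25)·(1) + (36)·(1) + (49)·(1) + (64)·(1) = 203.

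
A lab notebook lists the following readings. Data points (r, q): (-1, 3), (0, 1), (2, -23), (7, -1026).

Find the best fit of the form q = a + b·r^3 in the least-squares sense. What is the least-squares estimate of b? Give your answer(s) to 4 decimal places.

Normal-equation sums: Σ1 = 4, Σr^3 = 350, Σr^3·r^3 = 117714.
And Σq = -1045, Σr^3·q = -352105.
Normal equations: [[4, 350]; [350, 117714]]·[a, b]ᵀ = [-1045, -352105]ᵀ.
Δ = 4·117714 − 350² = 348356.
a = ((-1045)·117714 − 350·(-352105))/348356 = 56405/87089; b = (4·(-352105) − 350·(-1045))/348356 = -521335/174178.

b = -2.9931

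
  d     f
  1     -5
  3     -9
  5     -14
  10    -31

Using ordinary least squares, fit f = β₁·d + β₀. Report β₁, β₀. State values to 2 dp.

Entries of AᵀA: Σd·d = 135, Σd = 19, Σ1 = 4.
For Aᵀf: Σd·f = -412, Σf = -59.
AᵀA·[β₁, β₀]ᵀ = Aᵀf becomes [[135, 19]; [19, 4]]·[β₁, β₀]ᵀ = [-412, -59]ᵀ.
det = 135·4 − 19² = 179.
β₁ = ((-412)·4 − 19·(-59))/179 = -527/179; β₀ = (135·(-59) − 19·(-412))/179 = -137/179.

β₁ = -2.94, β₀ = -0.77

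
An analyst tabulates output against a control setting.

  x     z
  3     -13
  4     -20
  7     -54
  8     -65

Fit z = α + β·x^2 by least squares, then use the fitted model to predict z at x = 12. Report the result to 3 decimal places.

From the data, Σ1 = 4, Σx^2 = 138, Σx^2·x^2 = 6834.
Moment sums: Σz = -152, Σx^2·z = -7243.
AᵀA·[α, β]ᵀ = Aᵀz becomes [[4, 138]; [138, 6834]]·[α, β]ᵀ = [-152, -7243]ᵀ.
Δ = 4·6834 − 138² = 8292.
α = ((-152)·6834 − 138·(-7243))/8292 = -6539/1382; β = (4·(-7243) − 138·(-152))/8292 = -1999/2073.
At x = 12: ẑ = (-6539/1382)·(1) + (-1999/2073)·(144) = -198443/1382.

ẑ = -143.591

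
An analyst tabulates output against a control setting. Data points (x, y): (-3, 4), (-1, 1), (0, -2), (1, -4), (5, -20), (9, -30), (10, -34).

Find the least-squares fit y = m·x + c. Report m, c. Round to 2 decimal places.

m = -3.06, c = -2.95

With design matrix A, AᵀA = [[217, 21]; [21, 7]] and Aᵀy = [-727, -85]ᵀ.
Δ = 217·7 − 21² = 1078.
m = ((-727)·7 − 21·(-85))/1078 = -236/77; c = (217·(-85) − 21·(-727))/1078 = -227/77.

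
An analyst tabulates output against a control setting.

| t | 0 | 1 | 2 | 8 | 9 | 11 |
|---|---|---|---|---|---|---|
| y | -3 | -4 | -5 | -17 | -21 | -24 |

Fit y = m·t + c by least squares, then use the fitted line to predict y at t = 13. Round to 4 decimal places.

Entries of MᵀM: Σt·t = 271, Σt = 31, Σ1 = 6.
And Σt·y = -603, Σy = -74.
So MᵀM·[m, c]ᵀ = Mᵀy: [[271, 31]; [31, 6]]·[m, c]ᵀ = [-603, -74]ᵀ.
det = 271·6 − 31² = 665.
m = ((-603)·6 − 31·(-74))/665 = -1324/665; c = (271·(-74) − 31·(-603))/665 = -1361/665.
At t = 13: ŷ = (-1324/665)·(13) + (-1361/665)·(1) = -18573/665.

ŷ = -27.9293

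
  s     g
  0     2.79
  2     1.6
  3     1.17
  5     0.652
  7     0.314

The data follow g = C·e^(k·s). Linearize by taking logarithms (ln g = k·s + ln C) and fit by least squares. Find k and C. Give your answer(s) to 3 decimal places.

k = -0.310, C = 2.912

With ln gᵢ as the transformed response and sᵢ as the regressor:
Σs = 17.0000, Σ(s)² = 87.0000, Σln g = 0.0670, Σs·ln g = -8.8361.
Equations: 87.0000·k + 17.0000·ln C = -8.8361;  17.0000·k + 5·ln C = 0.0670.
Solving (det = 146.0000): k = -0.31040, ln C = 1.06877, so C = exp(1.06877) = 2.91179.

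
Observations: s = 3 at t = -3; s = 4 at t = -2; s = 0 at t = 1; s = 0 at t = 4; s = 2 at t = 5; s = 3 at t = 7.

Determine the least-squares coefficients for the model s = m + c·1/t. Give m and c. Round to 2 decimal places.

Compute the Gram sums: Σ1 = 6, Σ1/t = 319/420, Σ1/t·1/t = 261781/176400.
For Aᵀs: Σs = 12, Σ1/t·s = -76/35.
So AᵀA·[m, c]ᵀ = Aᵀs: [[6, 319/420]; [319/420, 261781/176400]]·[m, c]ᵀ = [12, -76/35]ᵀ.
det = 6·(261781/176400) − (319/420)² = 58757/7056.
m = (12·(261781/176400) − (319/420)·(-76/35))/(58757/7056) = 137292/58757; c = (6·(-76/35) − (319/420)·12)/(58757/7056) = -156240/58757.

m = 2.34, c = -2.66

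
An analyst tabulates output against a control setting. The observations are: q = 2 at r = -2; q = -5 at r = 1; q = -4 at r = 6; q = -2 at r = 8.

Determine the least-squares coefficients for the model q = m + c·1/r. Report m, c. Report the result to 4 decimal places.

XᵀX·[m, c]ᵀ = Xᵀq reads: 4·m + (19/24)·c = -9;  (19/24)·m + (745/576)·c = -83/12.
(Σ1 = 4, Σ1/r = 19/24, Σ1/r·1/r = 745/576, Σq = -9, Σ1/r·q = -83/12.)
Δ = 4·(745/576) − (19/24)² = 291/64.
m = ((-9)·(745/576) − (19/24)·(-83/12))/(291/64) = -3551/2619; c = (4·(-83/12) − (19/24)·(-9))/(291/64) = -3944/873.

m = -1.3559, c = -4.5178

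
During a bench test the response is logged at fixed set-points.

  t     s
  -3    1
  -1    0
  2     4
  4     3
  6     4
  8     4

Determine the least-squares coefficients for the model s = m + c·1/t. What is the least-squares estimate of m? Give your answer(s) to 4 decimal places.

Sums needed: Σ1 = 6, Σ1/t = -7/24, Σ1/t·1/t = 845/576.
Right-hand side: Σs = 16, Σ1/t·s = 43/12.
Δ = 6·(845/576) − (-7/24)² = 5021/576.
m = (16·(845/576) − (-7/24)·(43/12))/(5021/576) = 14122/5021; c = (6·(43/12) − (-7/24)·16)/(5021/576) = 15072/5021.

m = 2.8126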